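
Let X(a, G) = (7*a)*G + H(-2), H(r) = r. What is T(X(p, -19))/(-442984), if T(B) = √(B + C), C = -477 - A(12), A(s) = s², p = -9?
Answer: -√574/442984 ≈ -5.4084e-5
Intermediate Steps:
X(a, G) = -2 + 7*G*a (X(a, G) = (7*a)*G - 2 = 7*G*a - 2 = -2 + 7*G*a)
C = -621 (C = -477 - 1*12² = -477 - 1*144 = -477 - 144 = -621)
T(B) = √(-621 + B) (T(B) = √(B - 621) = √(-621 + B))
T(X(p, -19))/(-442984) = √(-621 + (-2 + 7*(-19)*(-9)))/(-442984) = √(-621 + (-2 + 1197))*(-1/442984) = √(-621 + 1195)*(-1/442984) = √574*(-1/442984) = -√574/442984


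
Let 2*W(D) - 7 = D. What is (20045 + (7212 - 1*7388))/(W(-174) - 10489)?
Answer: -39738/21145 ≈ -1.8793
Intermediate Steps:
W(D) = 7/2 + D/2
(20045 + (7212 - 1*7388))/(W(-174) - 10489) = (20045 + (7212 - 1*7388))/((7/2 + (½)*(-174)) - 10489) = (20045 + (7212 - 7388))/((7/2 - 87) - 10489) = (20045 - 176)/(-167/2 - 10489) = 19869/(-21145/2) = 19869*(-2/21145) = -39738/21145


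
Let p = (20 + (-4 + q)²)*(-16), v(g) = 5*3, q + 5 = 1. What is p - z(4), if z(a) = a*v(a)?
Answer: -1404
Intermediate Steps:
q = -4 (q = -5 + 1 = -4)
v(g) = 15
p = -1344 (p = (20 + (-4 - 4)²)*(-16) = (20 + (-8)²)*(-16) = (20 + 64)*(-16) = 84*(-16) = -1344)
z(a) = 15*a (z(a) = a*15 = 15*a)
p - z(4) = -1344 - 15*4 = -1344 - 1*60 = -1344 - 60 = -1404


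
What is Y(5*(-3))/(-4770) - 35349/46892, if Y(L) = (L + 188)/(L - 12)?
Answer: -2272242697/3019610340 ≈ -0.75249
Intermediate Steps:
Y(L) = (188 + L)/(-12 + L)
Y(5*(-3))/(-4770) - 35349/46892 = ((188 + 5*(-3))/(-12 + 5*(-3)))/(-4770) - 35349/46892 = ((188 - 15)/(-12 - 15))*(-1/4770) - 35349*1/46892 = (173/(-27))*(-1/4770) - 35349/46892 = -1/27*173*(-1/4770) - 35349/46892 = -173/27*(-1/4770) - 35349/46892 = 173/128790 - 35349/46892 = -2272242697/3019610340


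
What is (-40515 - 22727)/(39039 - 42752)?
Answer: 63242/3713 ≈ 17.033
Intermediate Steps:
(-40515 - 22727)/(39039 - 42752) = -63242/(-3713) = -63242*(-1/3713) = 63242/3713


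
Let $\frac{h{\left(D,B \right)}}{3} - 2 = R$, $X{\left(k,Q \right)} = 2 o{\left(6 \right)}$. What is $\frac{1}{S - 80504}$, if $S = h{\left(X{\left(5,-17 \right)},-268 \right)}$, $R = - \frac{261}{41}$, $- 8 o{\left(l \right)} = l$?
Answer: $- \frac{41}{3301201} \approx -1.242 \cdot 10^{-5}$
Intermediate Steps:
$o{\left(l \right)} = - \frac{l}{8}$
$R = - \frac{261}{41}$ ($R = \left(-261\right) \frac{1}{41} = - \frac{261}{41} \approx -6.3659$)
$X{\left(k,Q \right)} = - \frac{3}{2}$ ($X{\left(k,Q \right)} = 2 \left(\left(- \frac{1}{8}\right) 6\right) = 2 \left(- \frac{3}{4}\right) = - \frac{3}{2}$)
$h{\left(D,B \right)} = - \frac{537}{41}$ ($h{\left(D,B \right)} = 6 + 3 \left(- \frac{261}{41}\right) = 6 - \frac{783}{41} = - \frac{537}{41}$)
$S = - \frac{537}{41} \approx -13.098$
$\frac{1}{S - 80504} = \frac{1}{- \frac{537}{41} - 80504} = \frac{1}{- \frac{3301201}{41}} = - \frac{41}{3301201}$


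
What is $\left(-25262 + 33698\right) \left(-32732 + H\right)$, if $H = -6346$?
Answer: $-329662008$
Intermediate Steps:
$\left(-25262 + 33698\right) \left(-32732 + H\right) = \left(-25262 + 33698\right) \left(-32732 - 6346\right) = 8436 \left(-39078\right) = -329662008$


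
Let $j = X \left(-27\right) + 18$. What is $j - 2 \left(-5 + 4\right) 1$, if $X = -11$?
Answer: $630$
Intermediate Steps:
$j = 315$ ($j = \left(-11\right) \left(-27\right) + 18 = 297 + 18 = 315$)
$j - 2 \left(-5 + 4\right) 1 = 315 - 2 \left(-5 + 4\right) 1 = 315 \left(-2\right) \left(-1\right) 1 = 315 \cdot 2 \cdot 1 = 315 \cdot 2 = 630$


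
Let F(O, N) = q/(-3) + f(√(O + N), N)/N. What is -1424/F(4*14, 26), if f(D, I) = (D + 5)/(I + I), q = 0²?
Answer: 9626240/57 - 1925248*√82/57 ≈ -1.3698e+5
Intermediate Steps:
q = 0
f(D, I) = (5 + D)/(2*I) (f(D, I) = (5 + D)/((2*I)) = (5 + D)*(1/(2*I)) = (5 + D)/(2*I))
F(O, N) = (5 + √(N + O))/(2*N²) (F(O, N) = 0/(-3) + ((5 + √(O + N))/(2*N))/N = 0*(-⅓) + ((5 + √(N + O))/(2*N))/N = 0 + (5 + √(N + O))/(2*N²) = (5 + √(N + O))/(2*N²))
-1424/F(4*14, 26) = -1424*1352/(5 + √(26 + 4*14)) = -1424*1352/(5 + √(26 + 56)) = -1424*1352/(5 + √82) = -1424/(5/1352 + √82/1352)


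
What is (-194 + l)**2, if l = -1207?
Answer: 1962801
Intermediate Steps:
(-194 + l)**2 = (-194 - 1207)**2 = (-1401)**2 = 1962801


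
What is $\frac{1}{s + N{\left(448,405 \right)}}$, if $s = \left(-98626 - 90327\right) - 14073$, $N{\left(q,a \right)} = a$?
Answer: $- \frac{1}{202621} \approx -4.9353 \cdot 10^{-6}$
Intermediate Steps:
$s = -203026$ ($s = -188953 - 14073 = -203026$)
$\frac{1}{s + N{\left(448,405 \right)}} = \frac{1}{-203026 + 405} = \frac{1}{-202621} = - \frac{1}{202621}$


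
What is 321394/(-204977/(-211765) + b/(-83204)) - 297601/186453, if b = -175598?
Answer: 175973648416506161557/1685548071584739 ≈ 1.0440e+5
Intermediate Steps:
321394/(-204977/(-211765) + b/(-83204)) - 297601/186453 = 321394/(-204977/(-211765) - 175598/(-83204)) - 297601/186453 = 321394/(-204977*(-1/211765) - 175598*(-1/83204)) - 297601*1/186453 = 321394/(204977/211765 + 87799/41602) - 297601/186453 = 321394/(27120208389/8809847530) - 297601/186453 = 321394*(8809847530/27120208389) - 297601/186453 = 2831432137056820/27120208389 - 297601/186453 = 175973648416506161557/1685548071584739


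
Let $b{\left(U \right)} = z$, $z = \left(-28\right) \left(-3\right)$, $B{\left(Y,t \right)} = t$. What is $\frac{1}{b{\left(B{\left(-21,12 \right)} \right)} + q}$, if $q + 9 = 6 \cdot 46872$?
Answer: $\frac{1}{281307} \approx 3.5548 \cdot 10^{-6}$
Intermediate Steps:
$z = 84$
$b{\left(U \right)} = 84$
$q = 281223$ ($q = -9 + 6 \cdot 46872 = -9 + 281232 = 281223$)
$\frac{1}{b{\left(B{\left(-21,12 \right)} \right)} + q} = \frac{1}{84 + 281223} = \frac{1}{281307}$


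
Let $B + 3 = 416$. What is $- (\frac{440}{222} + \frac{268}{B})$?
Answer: $- \frac{120608}{45843} \approx -2.6309$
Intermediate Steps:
$B = 413$ ($B = -3 + 416 = 413$)
$- (\frac{440}{222} + \frac{268}{B}) = - (\frac{440}{222} + \frac{268}{413}) = - (440 \cdot \frac{1}{222} + 268 \cdot \frac{1}{413}) = - (\frac{220}{111} + \frac{268}{413}) = \left(-1\right) \frac{120608}{45843} = - \frac{120608}{45843}$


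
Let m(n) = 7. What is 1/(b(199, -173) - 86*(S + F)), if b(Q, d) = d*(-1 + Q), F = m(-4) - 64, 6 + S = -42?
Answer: -1/25224 ≈ -3.9645e-5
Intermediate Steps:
S = -48 (S = -6 - 42 = -48)
F = -57 (F = 7 - 64 = -57)
1/(b(199, -173) - 86*(S + F)) = 1/(-173*(-1 + 199) - 86*(-48 - 57)) = 1/(-173*198 - 86*(-105)) = 1/(-34254 + 9030) = 1/(-25224) = -1/25224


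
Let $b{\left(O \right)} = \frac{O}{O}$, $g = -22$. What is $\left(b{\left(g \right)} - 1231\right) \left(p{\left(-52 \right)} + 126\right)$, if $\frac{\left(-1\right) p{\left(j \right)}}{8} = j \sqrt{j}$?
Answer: $-154980 - 1023360 i \sqrt{13} \approx -1.5498 \cdot 10^{5} - 3.6898 \cdot 10^{6} i$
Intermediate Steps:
$b{\left(O \right)} = 1$
$p{\left(j \right)} = - 8 j^{\frac{3}{2}}$ ($p{\left(j \right)} = - 8 j \sqrt{j} = - 8 j^{\frac{3}{2}}$)
$\left(b{\left(g \right)} - 1231\right) \left(p{\left(-52 \right)} + 126\right) = \left(1 - 1231\right) \left(- 8 \left(-52\right)^{\frac{3}{2}} + 126\right) = - 1230 \left(- 8 \left(- 104 i \sqrt{13}\right) + 126\right) = - 1230 \left(832 i \sqrt{13} + 126\right) = - 1230 \left(126 + 832 i \sqrt{13}\right) = -154980 - 1023360 i \sqrt{13}$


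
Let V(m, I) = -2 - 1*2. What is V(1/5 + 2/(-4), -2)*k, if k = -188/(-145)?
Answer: -752/145 ≈ -5.1862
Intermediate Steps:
V(m, I) = -4 (V(m, I) = -2 - 2 = -4)
k = 188/145 (k = -188*(-1/145) = 188/145 ≈ 1.2966)
V(1/5 + 2/(-4), -2)*k = -4*188/145 = -752/145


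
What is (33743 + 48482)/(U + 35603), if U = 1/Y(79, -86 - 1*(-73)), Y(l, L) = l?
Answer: 6495775/2812638 ≈ 2.3095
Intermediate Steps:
U = 1/79 ≈ 0.012658
(33743 + 48482)/(U + 35603) = (33743 + 48482)/(1/79 + 35603) = 82225/(2812638/79) = 82225*(79/2812638) = 6495775/2812638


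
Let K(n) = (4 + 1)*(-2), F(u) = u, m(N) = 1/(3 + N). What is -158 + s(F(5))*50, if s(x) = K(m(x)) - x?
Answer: -908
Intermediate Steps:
K(n) = -10 (K(n) = 5*(-2) = -10)
s(x) = -10 - x
-158 + s(F(5))*50 = -158 + (-10 - 1*5)*50 = -158 + (-10 - 5)*50 = -158 - 15*50 = -158 - 750 = -908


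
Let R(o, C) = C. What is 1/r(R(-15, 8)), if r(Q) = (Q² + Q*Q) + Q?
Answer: 1/136 ≈ 0.0073529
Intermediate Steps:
r(Q) = Q + 2*Q² (r(Q) = (Q² + Q²) + Q = 2*Q² + Q = Q + 2*Q²)
1/r(R(-15, 8)) = 1/(8*(1 + 2*8)) = 1/(8*(1 + 16)) = 1/(8*17) = 1/136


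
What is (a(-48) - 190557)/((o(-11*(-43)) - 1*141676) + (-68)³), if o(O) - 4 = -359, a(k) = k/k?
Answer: 190556/456463 ≈ 0.41746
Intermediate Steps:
a(k) = 1
o(O) = -355 (o(O) = 4 - 359 = -355)
(a(-48) - 190557)/((o(-11*(-43)) - 1*141676) + (-68)³) = (1 - 190557)/((-355 - 1*141676) + (-68)³) = -190556/((-355 - 141676) - 314432) = -190556/(-142031 - 314432) = -190556/(-456463) = -190556*(-1/456463) = 190556/456463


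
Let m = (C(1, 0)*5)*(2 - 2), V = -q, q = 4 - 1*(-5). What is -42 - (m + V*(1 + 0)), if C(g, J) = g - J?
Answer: -33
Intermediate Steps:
q = 9 (q = 4 + 5 = 9)
V = -9 (V = -1*9 = -9)
m = 0 (m = ((1 - 1*0)*5)*(2 - 2) = ((1 + 0)*5)*0 = (1*5)*0 = 5*0 = 0)
-42 - (m + V*(1 + 0)) = -42 - (0 - 9*(1 + 0)) = -42 - (0 - 9*1) = -42 - (0 - 9) = -42 - 1*(-9) = -42 + 9 = -33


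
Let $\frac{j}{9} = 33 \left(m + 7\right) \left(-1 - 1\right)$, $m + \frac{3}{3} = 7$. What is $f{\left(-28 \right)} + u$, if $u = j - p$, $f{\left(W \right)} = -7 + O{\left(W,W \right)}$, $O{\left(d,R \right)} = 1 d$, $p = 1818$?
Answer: $-9575$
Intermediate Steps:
$m = 6$ ($m = -1 + 7 = 6$)
$O{\left(d,R \right)} = d$
$j = -7722$ ($j = 9 \cdot 33 \left(6 + 7\right) \left(-1 - 1\right) = 9 \cdot 33 \cdot 13 \left(-2\right) = 9 \cdot 33 \left(-26\right) = 9 \left(-858\right) = -7722$)
$f{\left(W \right)} = -7 + W$
$u = -9540$ ($u = -7722 - 1818 = -9540$)
$f{\left(-28 \right)} + u = \left(-7 - 28\right) - 9540 = -35 - 9540 = -9575$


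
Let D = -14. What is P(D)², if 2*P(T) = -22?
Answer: 121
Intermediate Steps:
P(T) = -11 (P(T) = (½)*(-22) = -11)
P(D)² = (-11)² = 121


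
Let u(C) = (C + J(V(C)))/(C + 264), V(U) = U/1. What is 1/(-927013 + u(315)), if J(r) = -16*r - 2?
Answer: -579/536745254 ≈ -1.0787e-6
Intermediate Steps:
V(U) = U (V(U) = U*1 = U)
J(r) = -2 - 16*r
u(C) = (-2 - 15*C)/(264 + C) (u(C) = (C + (-2 - 16*C))/(C + 264) = (-2 - 15*C)/(264 + C))
1/(-927013 + u(315)) = 1/(-927013 + (-2 - 15*315)/(264 + 315)) = 1/(-927013 + (-2 - 4725)/579) = 1/(-927013 + (1/579)*(-4727)) = 1/(-927013 - 4727/579) = 1/(-536745254/579) = -579/536745254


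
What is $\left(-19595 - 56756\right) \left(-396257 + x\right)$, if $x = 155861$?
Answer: $18354474996$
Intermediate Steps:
$\left(-19595 - 56756\right) \left(-396257 + x\right) = \left(-19595 - 56756\right) \left(-396257 + 155861\right) = \left(-76351\right) \left(-240396\right) = 18354474996$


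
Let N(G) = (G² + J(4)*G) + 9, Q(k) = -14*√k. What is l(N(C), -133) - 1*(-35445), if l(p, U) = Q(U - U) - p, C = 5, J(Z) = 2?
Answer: 35401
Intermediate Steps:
N(G) = 9 + G² + 2*G (N(G) = (G² + 2*G) + 9 = 9 + G² + 2*G)
l(p, U) = -p (l(p, U) = -14*√(U - U) - p = -14*√0 - p = -14*0 - p = 0 - p = -p)
l(N(C), -133) - 1*(-35445) = -(9 + 5² + 2*5) - 1*(-35445) = -(9 + 25 + 10) + 35445 = -1*44 + 35445 = -44 + 35445 = 35401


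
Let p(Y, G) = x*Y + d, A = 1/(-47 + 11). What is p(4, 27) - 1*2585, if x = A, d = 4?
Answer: -23230/9 ≈ -2581.1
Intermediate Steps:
A = -1/36 (A = 1/(-36) = -1/36 ≈ -0.027778)
x = -1/36 ≈ -0.027778
p(Y, G) = 4 - Y/36 (p(Y, G) = -Y/36 + 4 = 4 - Y/36)
p(4, 27) - 1*2585 = (4 - 1/36*4) - 1*2585 = (4 - ⅑) - 2585 = 35/9 - 2585 = -23230/9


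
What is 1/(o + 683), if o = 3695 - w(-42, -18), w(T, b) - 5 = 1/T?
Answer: 42/183667 ≈ 0.00022867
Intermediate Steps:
w(T, b) = 5 + 1/T
o = 154981/42 (o = 3695 - (5 + 1/(-42)) = 3695 - (5 - 1/42) = 3695 - 1*209/42 = 3695 - 209/42 = 154981/42 ≈ 3690.0)
1/(o + 683) = 1/(154981/42 + 683) = 1/(183667/42) = 42/183667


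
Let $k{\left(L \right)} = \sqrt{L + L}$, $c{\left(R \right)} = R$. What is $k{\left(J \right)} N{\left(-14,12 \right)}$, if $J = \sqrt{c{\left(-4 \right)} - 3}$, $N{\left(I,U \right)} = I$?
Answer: $- 14 \sqrt[4]{7} \left(1 + i\right) \approx -22.772 - 22.772 i$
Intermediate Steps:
$J = i \sqrt{7}$ ($J = \sqrt{-4 - 3} = \sqrt{-7} = i \sqrt{7} \approx 2.6458 i$)
$k{\left(L \right)} = \sqrt{2} \sqrt{L}$ ($k{\left(L \right)} = \sqrt{2 L} = \sqrt{2} \sqrt{L}$)
$k{\left(J \right)} N{\left(-14,12 \right)} = \sqrt{2} \sqrt{i \sqrt{7}} \left(-14\right) = \sqrt{2} \sqrt[4]{7} \sqrt{i} \left(-14\right) = - 14 \sqrt{2} \sqrt[4]{7} \sqrt{i}$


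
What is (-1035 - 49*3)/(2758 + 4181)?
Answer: -394/2313 ≈ -0.17034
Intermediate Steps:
(-1035 - 49*3)/(2758 + 4181) = (-1035 - 147)/6939 = -1182*1/6939 = -394/2313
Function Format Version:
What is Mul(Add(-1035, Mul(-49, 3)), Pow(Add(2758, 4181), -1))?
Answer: Rational(-394, 2313) ≈ -0.17034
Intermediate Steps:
Mul(Add(-1035, Mul(-49, 3)), Pow(Add(2758, 4181), -1)) = Mul(Add(-1035, -147), Pow(6939, -1)) = Mul(-1182, Rational(1, 6939)) = Rational(-394, 2313)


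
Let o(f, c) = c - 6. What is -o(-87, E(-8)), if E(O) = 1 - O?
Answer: -3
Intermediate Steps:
o(f, c) = -6 + c
-o(-87, E(-8)) = -(-6 + (1 - 1*(-8))) = -(-6 + (1 + 8)) = -(-6 + 9) = -1*3 = -3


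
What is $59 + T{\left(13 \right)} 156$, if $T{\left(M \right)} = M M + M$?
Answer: $28451$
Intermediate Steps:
$T{\left(M \right)} = M + M^{2}$ ($T{\left(M \right)} = M^{2} + M = M + M^{2}$)
$59 + T{\left(13 \right)} 156 = 59 + 13 \left(1 + 13\right) 156 = 59 + 13 \cdot 14 \cdot 156 = 59 + 182 \cdot 156 = 59 + 28392 = 28451$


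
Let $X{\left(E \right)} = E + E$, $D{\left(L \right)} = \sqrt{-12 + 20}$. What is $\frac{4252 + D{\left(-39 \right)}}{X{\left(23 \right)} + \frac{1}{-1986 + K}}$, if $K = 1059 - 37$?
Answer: $\frac{4098928}{44343} + \frac{1928 \sqrt{2}}{44343} \approx 92.498$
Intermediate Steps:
$D{\left(L \right)} = 2 \sqrt{2}$ ($D{\left(L \right)} = \sqrt{8} = 2 \sqrt{2}$)
$K = 1022$
$X{\left(E \right)} = 2 E$
$\frac{4252 + D{\left(-39 \right)}}{X{\left(23 \right)} + \frac{1}{-1986 + K}} = \frac{4252 + 2 \sqrt{2}}{2 \cdot 23 + \frac{1}{-1986 + 1022}} = \frac{4252 + 2 \sqrt{2}}{46 + \frac{1}{-964}} = \frac{4252 + 2 \sqrt{2}}{46 - \frac{1}{964}} = \frac{4252 + 2 \sqrt{2}}{\frac{44343}{964}} = \left(4252 + 2 \sqrt{2}\right) \frac{964}{44343} = \frac{4098928}{44343} + \frac{1928 \sqrt{2}}{44343}$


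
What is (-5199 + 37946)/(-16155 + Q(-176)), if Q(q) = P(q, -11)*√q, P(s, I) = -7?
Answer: -529027785/260992649 + 916916*I*√11/260992649 ≈ -2.027 + 0.011652*I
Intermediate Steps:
Q(q) = -7*√q
(-5199 + 37946)/(-16155 + Q(-176)) = (-5199 + 37946)/(-16155 - 28*I*√11) = 32747/(-16155 - 28*I*√11)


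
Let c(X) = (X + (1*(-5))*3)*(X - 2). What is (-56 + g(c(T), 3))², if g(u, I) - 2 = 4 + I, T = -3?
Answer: 2209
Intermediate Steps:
c(X) = (-15 + X)*(-2 + X) (c(X) = (X - 5*3)*(-2 + X) = (X - 15)*(-2 + X) = (-15 + X)*(-2 + X))
g(u, I) = 6 + I (g(u, I) = 2 + (4 + I) = 6 + I)
(-56 + g(c(T), 3))² = (-56 + (6 + 3))² = (-56 + 9)² = (-47)² = 2209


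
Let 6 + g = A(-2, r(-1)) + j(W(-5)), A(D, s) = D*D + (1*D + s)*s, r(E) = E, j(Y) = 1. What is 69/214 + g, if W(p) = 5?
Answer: 497/214 ≈ 2.3224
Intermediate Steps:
A(D, s) = D² + s*(D + s) (A(D, s) = D² + (D + s)*s = D² + s*(D + s))
g = 2 (g = -6 + (((-2)² + (-1)² - 2*(-1)) + 1) = -6 + ((4 + 1 + 2) + 1) = -6 + (7 + 1) = -6 + 8 = 2)
69/214 + g = 69/214 + 2 = 497/214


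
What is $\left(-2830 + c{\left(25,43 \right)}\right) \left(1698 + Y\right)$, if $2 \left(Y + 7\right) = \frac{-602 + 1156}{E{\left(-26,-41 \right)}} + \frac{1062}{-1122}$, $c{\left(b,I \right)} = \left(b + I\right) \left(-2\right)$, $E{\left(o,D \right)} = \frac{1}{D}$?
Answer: $\frac{5361432063}{187} \approx 2.8671 \cdot 10^{7}$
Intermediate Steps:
$c{\left(b,I \right)} = - 2 I - 2 b$ ($c{\left(b,I \right)} = \left(I + b\right) \left(-2\right) = - 2 I - 2 b$)
$Y = - \frac{4250313}{374}$ ($Y = -7 + \frac{\frac{-602 + 1156}{\frac{1}{-41}} + \frac{1062}{-1122}}{2} = -7 + \frac{\frac{554}{- \frac{1}{41}} + 1062 \left(- \frac{1}{1122}\right)}{2} = -7 + \frac{554 \left(-41\right) - \frac{177}{187}}{2} = -7 + \frac{-22714 - \frac{177}{187}}{2} = -7 + \frac{1}{2} \left(- \frac{4247695}{187}\right) = -7 - \frac{4247695}{374} = - \frac{4250313}{374} \approx -11364.0$)
$\left(-2830 + c{\left(25,43 \right)}\right) \left(1698 + Y\right) = \left(-2830 - 136\right) \left(1698 - \frac{4250313}{374}\right) = \left(-2830 - 136\right) \left(- \frac{3615261}{374}\right) = \left(-2966\right) \left(- \frac{3615261}{374}\right) = \frac{5361432063}{187}$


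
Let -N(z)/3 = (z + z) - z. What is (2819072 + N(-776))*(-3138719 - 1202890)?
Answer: -12249415632600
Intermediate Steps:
N(z) = -3*z (N(z) = -3*((z + z) - z) = -3*(2*z - z) = -3*z)
(2819072 + N(-776))*(-3138719 - 1202890) = (2819072 - 3*(-776))*(-3138719 - 1202890) = (2819072 + 2328)*(-4341609) = 2821400*(-4341609) = -12249415632600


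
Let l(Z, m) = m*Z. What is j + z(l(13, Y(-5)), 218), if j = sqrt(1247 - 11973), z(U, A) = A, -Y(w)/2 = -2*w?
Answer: 218 + I*sqrt(10726) ≈ 218.0 + 103.57*I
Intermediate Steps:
Y(w) = 4*w (Y(w) = -(-4)*w = 4*w)
l(Z, m) = Z*m
j = I*sqrt(10726) (j = sqrt(-10726) = I*sqrt(10726) ≈ 103.57*I)
j + z(l(13, Y(-5)), 218) = I*sqrt(10726) + 218 = 218 + I*sqrt(10726)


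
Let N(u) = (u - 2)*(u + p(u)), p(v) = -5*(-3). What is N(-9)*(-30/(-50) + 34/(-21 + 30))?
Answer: -4334/15 ≈ -288.93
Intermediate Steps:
p(v) = 15
N(u) = (-2 + u)*(15 + u) (N(u) = (u - 2)*(u + 15) = (-2 + u)*(15 + u))
N(-9)*(-30/(-50) + 34/(-21 + 30)) = (-30 + (-9)**2 + 13*(-9))*(-30/(-50) + 34/(-21 + 30)) = (-30 + 81 - 117)*(-30*(-1/50) + 34/9) = -66*(3/5 + 34*(1/9)) = -66*(3/5 + 34/9) = -66*197/45 = -4334/15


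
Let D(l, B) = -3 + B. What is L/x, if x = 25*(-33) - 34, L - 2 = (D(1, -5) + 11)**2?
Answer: -11/859 ≈ -0.012806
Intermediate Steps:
L = 11 (L = 2 + ((-3 - 5) + 11)**2 = 2 + (-8 + 11)**2 = 2 + 3**2 = 2 + 9 = 11)
x = -859 (x = -825 - 34 = -859)
L/x = 11/(-859) = 11*(-1/859) = -11/859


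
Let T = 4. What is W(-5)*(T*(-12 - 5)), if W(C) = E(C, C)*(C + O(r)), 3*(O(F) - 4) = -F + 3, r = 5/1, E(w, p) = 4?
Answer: 1360/3 ≈ 453.33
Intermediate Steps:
r = 5 (r = 5*1 = 5)
O(F) = 5 - F/3 (O(F) = 4 + (-F + 3)/3 = 4 + (3 - F)/3 = 4 + (1 - F/3) = 5 - F/3)
W(C) = 40/3 + 4*C (W(C) = 4*(C + (5 - 1/3*5)) = 4*(C + (5 - 5/3)) = 4*(C + 10/3) = 4*(10/3 + C) = 40/3 + 4*C)
W(-5)*(T*(-12 - 5)) = (40/3 + 4*(-5))*(4*(-12 - 5)) = (40/3 - 20)*(4*(-17)) = -20/3*(-68) = 1360/3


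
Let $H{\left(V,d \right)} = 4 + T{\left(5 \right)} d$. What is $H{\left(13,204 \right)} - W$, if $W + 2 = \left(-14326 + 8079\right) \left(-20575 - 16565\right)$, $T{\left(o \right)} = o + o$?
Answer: $-232011534$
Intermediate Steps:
$T{\left(o \right)} = 2 o$
$H{\left(V,d \right)} = 4 + 10 d$ ($H{\left(V,d \right)} = 4 + 2 \cdot 5 d = 4 + 10 d$)
$W = 232013578$ ($W = -2 + \left(-14326 + 8079\right) \left(-20575 - 16565\right) = -2 - -232013580 = -2 + 232013580 = 232013578$)
$H{\left(13,204 \right)} - W = \left(4 + 10 \cdot 204\right) - 232013578 = \left(4 + 2040\right) - 232013578 = 2044 - 232013578 = -232011534$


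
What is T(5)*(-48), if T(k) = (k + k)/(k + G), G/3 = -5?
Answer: 48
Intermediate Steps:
G = -15 (G = 3*(-5) = -15)
T(k) = 2*k/(-15 + k) (T(k) = (k + k)/(k - 15) = (2*k)/(-15 + k) = 2*k/(-15 + k))
T(5)*(-48) = (2*5/(-15 + 5))*(-48) = (2*5/(-10))*(-48) = (2*5*(-⅒))*(-48) = -1*(-48) = 48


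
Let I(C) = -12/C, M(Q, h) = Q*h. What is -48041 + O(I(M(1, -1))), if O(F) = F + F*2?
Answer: -48005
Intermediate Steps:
O(F) = 3*F (O(F) = F + 2*F = 3*F)
-48041 + O(I(M(1, -1))) = -48041 + 3*(-12/(1*(-1))) = -48041 + 3*(-12/(-1)) = -48041 + 3*(-12*(-1)) = -48041 + 3*12 = -48041 + 36 = -48005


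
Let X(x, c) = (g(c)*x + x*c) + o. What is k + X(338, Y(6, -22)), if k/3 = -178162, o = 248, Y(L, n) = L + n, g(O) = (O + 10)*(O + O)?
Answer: -474750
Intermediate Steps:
g(O) = 2*O*(10 + O) (g(O) = (10 + O)*(2*O) = 2*O*(10 + O))
k = -534486 (k = 3*(-178162) = -534486)
X(x, c) = 248 + c*x + 2*c*x*(10 + c) (X(x, c) = ((2*c*(10 + c))*x + x*c) + 248 = (2*c*x*(10 + c) + c*x) + 248 = (c*x + 2*c*x*(10 + c)) + 248 = 248 + c*x + 2*c*x*(10 + c))
k + X(338, Y(6, -22)) = -534486 + (248 + (6 - 22)*338 + 2*(6 - 22)*338*(10 + (6 - 22))) = -534486 + (248 - 16*338 + 2*(-16)*338*(10 - 16)) = -534486 + (248 - 5408 + 2*(-16)*338*(-6)) = -534486 + (248 - 5408 + 64896) = -534486 + 59736 = -474750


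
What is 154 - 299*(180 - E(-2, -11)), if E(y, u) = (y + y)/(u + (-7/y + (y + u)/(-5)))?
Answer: -2617674/49 ≈ -53422.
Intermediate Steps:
E(y, u) = 2*y/(-7/y - y/5 + 4*u/5) (E(y, u) = (2*y)/(u + (-7/y + (u + y)*(-1/5))) = (2*y)/(u + (-7/y + (-u/5 - y/5))) = (2*y)/(u + (-7/y - u/5 - y/5)) = (2*y)/(-7/y - y/5 + 4*u/5) = 2*y/(-7/y - y/5 + 4*u/5))
154 - 299*(180 - E(-2, -11)) = 154 - 299*(180 - (-10)*(-2)**2/(35 + (-2)**2 - 4*(-11)*(-2))) = 154 - 299*(180 - (-10)*4/(35 + 4 - 88)) = 154 - 299*(180 - (-10)*4/(-49)) = 154 - 299*(180 - (-10)*4*(-1)/49) = 154 - 299*(180 - 1*40/49) = 154 - 299*(180 - 40/49) = 154 - 299*8780/49 = 154 - 2625220/49 = -2617674/49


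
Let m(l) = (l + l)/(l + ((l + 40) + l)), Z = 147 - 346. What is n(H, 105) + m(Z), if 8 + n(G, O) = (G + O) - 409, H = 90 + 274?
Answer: 29362/557 ≈ 52.715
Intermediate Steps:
H = 364
n(G, O) = -417 + G + O (n(G, O) = -8 + ((G + O) - 409) = -8 + (-409 + G + O) = -417 + G + O)
Z = -199
m(l) = 2*l/(40 + 3*l) (m(l) = (2*l)/(l + ((40 + l) + l)) = (2*l)/(l + (40 + 2*l)) = (2*l)/(40 + 3*l) = 2*l/(40 + 3*l))
n(H, 105) + m(Z) = (-417 + 364 + 105) + 2*(-199)/(40 + 3*(-199)) = 52 + 2*(-199)/(40 - 597) = 52 + 2*(-199)/(-557) = 52 + 2*(-199)*(-1/557) = 52 + 398/557 = 29362/557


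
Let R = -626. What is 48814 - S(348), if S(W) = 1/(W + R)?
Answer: 13570293/278 ≈ 48814.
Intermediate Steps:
S(W) = 1/(-626 + W) (S(W) = 1/(W - 626) = 1/(-626 + W))
48814 - S(348) = 48814 - 1/(-626 + 348) = 48814 - 1/(-278) = 48814 - 1*(-1/278) = 48814 + 1/278 = 13570293/278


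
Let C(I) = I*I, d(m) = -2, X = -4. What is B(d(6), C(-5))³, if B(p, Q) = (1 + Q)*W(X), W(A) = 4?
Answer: 1124864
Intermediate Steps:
C(I) = I²
B(p, Q) = 4 + 4*Q (B(p, Q) = (1 + Q)*4 = 4 + 4*Q)
B(d(6), C(-5))³ = (4 + 4*(-5)²)³ = (4 + 4*25)³ = (4 + 100)³ = 104³ = 1124864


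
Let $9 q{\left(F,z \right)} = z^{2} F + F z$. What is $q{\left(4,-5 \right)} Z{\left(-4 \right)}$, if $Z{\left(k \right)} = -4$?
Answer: $- \frac{320}{9} \approx -35.556$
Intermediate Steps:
$q{\left(F,z \right)} = \frac{F z}{9} + \frac{F z^{2}}{9}$ ($q{\left(F,z \right)} = \frac{z^{2} F + F z}{9} = \frac{F z^{2} + F z}{9} = \frac{F z + F z^{2}}{9} = \frac{F z}{9} + \frac{F z^{2}}{9}$)
$q{\left(4,-5 \right)} Z{\left(-4 \right)} = \frac{1}{9} \cdot 4 \left(-5\right) \left(1 - 5\right) \left(-4\right) = \frac{1}{9} \cdot 4 \left(-5\right) \left(-4\right) \left(-4\right) = \frac{80}{9} \left(-4\right) = - \frac{320}{9}$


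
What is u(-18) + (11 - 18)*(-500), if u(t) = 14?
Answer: 3514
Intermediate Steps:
u(-18) + (11 - 18)*(-500) = 14 + (11 - 18)*(-500) = 14 - 7*(-500) = 14 + 3500 = 3514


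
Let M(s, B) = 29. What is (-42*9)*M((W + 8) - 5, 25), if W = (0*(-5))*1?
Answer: -10962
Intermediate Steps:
W = 0 (W = 0*1 = 0)
(-42*9)*M((W + 8) - 5, 25) = -42*9*29 = -378*29 = -10962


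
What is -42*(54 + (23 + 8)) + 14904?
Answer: 11334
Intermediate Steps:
-42*(54 + (23 + 8)) + 14904 = -42*(54 + 31) + 14904 = -42*85 + 14904 = -3570 + 14904 = 11334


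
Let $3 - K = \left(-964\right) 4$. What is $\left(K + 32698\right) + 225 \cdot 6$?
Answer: $37907$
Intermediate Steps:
$K = 3859$ ($K = 3 - \left(-964\right) 4 = 3 - -3856 = 3 + 3856 = 3859$)
$\left(K + 32698\right) + 225 \cdot 6 = \left(3859 + 32698\right) + 225 \cdot 6 = 36557 + 1350 = 37907$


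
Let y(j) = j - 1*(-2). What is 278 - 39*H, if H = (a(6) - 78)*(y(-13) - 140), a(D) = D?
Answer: -423730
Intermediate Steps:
y(j) = 2 + j (y(j) = j + 2 = 2 + j)
H = 10872 (H = (6 - 78)*((2 - 13) - 140) = -72*(-11 - 140) = -72*(-151) = 10872)
278 - 39*H = 278 - 39*10872 = 278 - 424008 = -423730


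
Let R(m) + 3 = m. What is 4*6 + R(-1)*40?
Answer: -136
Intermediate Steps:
R(m) = -3 + m
4*6 + R(-1)*40 = 4*6 + (-3 - 1)*40 = 24 - 4*40 = 24 - 160 = -136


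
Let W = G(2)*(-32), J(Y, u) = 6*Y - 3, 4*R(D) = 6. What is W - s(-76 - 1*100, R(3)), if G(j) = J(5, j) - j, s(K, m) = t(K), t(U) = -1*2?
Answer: -798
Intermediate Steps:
R(D) = 3/2 (R(D) = (¼)*6 = 3/2)
t(U) = -2
J(Y, u) = -3 + 6*Y
s(K, m) = -2
G(j) = 27 - j (G(j) = (-3 + 6*5) - j = (-3 + 30) - j = 27 - j)
W = -800 (W = (27 - 1*2)*(-32) = (27 - 2)*(-32) = 25*(-32) = -800)
W - s(-76 - 1*100, R(3)) = -800 - 1*(-2) = -800 + 2 = -798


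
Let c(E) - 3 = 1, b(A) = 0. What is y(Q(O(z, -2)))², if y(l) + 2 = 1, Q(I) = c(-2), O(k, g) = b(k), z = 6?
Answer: 1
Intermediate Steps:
c(E) = 4 (c(E) = 3 + 1 = 4)
O(k, g) = 0
Q(I) = 4
y(l) = -1 (y(l) = -2 + 1 = -1)
y(Q(O(z, -2)))² = (-1)² = 1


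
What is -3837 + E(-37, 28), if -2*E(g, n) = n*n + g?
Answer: -8421/2 ≈ -4210.5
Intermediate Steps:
E(g, n) = -g/2 - n**2/2 (E(g, n) = -(n*n + g)/2 = -(n**2 + g)/2 = -(g + n**2)/2 = -g/2 - n**2/2)
-3837 + E(-37, 28) = -3837 + (-1/2*(-37) - 1/2*28**2) = -3837 + (37/2 - 1/2*784) = -3837 + (37/2 - 392) = -3837 - 747/2 = -8421/2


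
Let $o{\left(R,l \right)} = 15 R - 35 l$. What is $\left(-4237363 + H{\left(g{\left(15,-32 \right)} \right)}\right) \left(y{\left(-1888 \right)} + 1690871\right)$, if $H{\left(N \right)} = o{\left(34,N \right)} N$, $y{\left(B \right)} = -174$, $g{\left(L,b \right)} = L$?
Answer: $-7164477318836$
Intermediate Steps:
$o{\left(R,l \right)} = - 35 l + 15 R$
$H{\left(N \right)} = N \left(510 - 35 N\right)$ ($H{\left(N \right)} = \left(- 35 N + 15 \cdot 34\right) N = \left(- 35 N + 510\right) N = \left(510 - 35 N\right) N = N \left(510 - 35 N\right)$)
$\left(-4237363 + H{\left(g{\left(15,-32 \right)} \right)}\right) \left(y{\left(-1888 \right)} + 1690871\right) = \left(-4237363 + 5 \cdot 15 \left(102 - 105\right)\right) \left(-174 + 1690871\right) = \left(-4237363 + 5 \cdot 15 \left(102 - 105\right)\right) 1690697 = \left(-4237363 + 5 \cdot 15 \left(-3\right)\right) 1690697 = \left(-4237363 - 225\right) 1690697 = \left(-4237588\right) 1690697 = -7164477318836$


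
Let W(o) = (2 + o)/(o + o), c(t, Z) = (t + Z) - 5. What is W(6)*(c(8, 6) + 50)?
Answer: 118/3 ≈ 39.333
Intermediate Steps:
c(t, Z) = -5 + Z + t (c(t, Z) = (Z + t) - 5 = -5 + Z + t)
W(o) = (2 + o)/(2*o) (W(o) = (2 + o)/((2*o)) = (2 + o)*(1/(2*o)) = (2 + o)/(2*o))
W(6)*(c(8, 6) + 50) = ((1/2)*(2 + 6)/6)*((-5 + 6 + 8) + 50) = ((1/2)*(1/6)*8)*(9 + 50) = (2/3)*59 = 118/3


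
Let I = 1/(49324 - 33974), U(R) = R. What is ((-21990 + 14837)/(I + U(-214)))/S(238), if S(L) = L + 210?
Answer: 54899275/735817376 ≈ 0.074610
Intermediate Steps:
S(L) = 210 + L
I = 1/15350 ≈ 6.5147e-5
((-21990 + 14837)/(I + U(-214)))/S(238) = ((-21990 + 14837)/(1/15350 - 214))/(210 + 238) = -7153/(-3284899/15350)/448 = -7153*(-15350/3284899)*(1/448) = (109798550/3284899)*(1/448) = 54899275/735817376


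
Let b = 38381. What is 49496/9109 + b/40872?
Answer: 2372613041/372303048 ≈ 6.3728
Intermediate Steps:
49496/9109 + b/40872 = 49496/9109 + 38381/40872 = 2372613041/372303048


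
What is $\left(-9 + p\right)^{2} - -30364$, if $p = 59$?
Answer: $32864$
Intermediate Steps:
$\left(-9 + p\right)^{2} - -30364 = \left(-9 + 59\right)^{2} - -30364 = 50^{2} + 30364 = 2500 + 30364 = 32864$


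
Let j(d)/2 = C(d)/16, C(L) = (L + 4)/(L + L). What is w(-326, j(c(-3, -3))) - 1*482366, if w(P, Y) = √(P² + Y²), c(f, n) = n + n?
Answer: -482366 + √244859905/48 ≈ -4.8204e+5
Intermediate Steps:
C(L) = (4 + L)/(2*L) (C(L) = (4 + L)/((2*L)) = (4 + L)*(1/(2*L)) = (4 + L)/(2*L))
c(f, n) = 2*n
j(d) = (4 + d)/(16*d) (j(d) = 2*(((4 + d)/(2*d))/16) = 2*(((4 + d)/(2*d))*(1/16)) = 2*((4 + d)/(32*d)) = (4 + d)/(16*d))
w(-326, j(c(-3, -3))) - 1*482366 = √((-326)² + ((4 + 2*(-3))/(16*((2*(-3)))))²) - 1*482366 = √(106276 + ((1/16)*(4 - 6)/(-6))²) - 482366 = √(106276 + ((1/16)*(-⅙)*(-2))²) - 482366 = √(106276 + (1/48)²) - 482366 = √(106276 + 1/2304) - 482366 = √(244859905/2304) - 482366 = √244859905/48 - 482366 = -482366 + √244859905/48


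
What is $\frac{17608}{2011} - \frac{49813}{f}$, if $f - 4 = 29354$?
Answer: $\frac{416761721}{59038938} \approx 7.0591$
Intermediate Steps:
$f = 29358$ ($f = 4 + 29354 = 29358$)
$\frac{17608}{2011} - \frac{49813}{f} = \frac{17608}{2011} - \frac{49813}{29358} = \frac{416761721}{59038938}$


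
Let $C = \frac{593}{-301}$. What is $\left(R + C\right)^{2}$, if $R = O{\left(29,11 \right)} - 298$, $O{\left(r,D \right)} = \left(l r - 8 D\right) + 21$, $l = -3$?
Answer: $\frac{18671856025}{90601} \approx 2.0609 \cdot 10^{5}$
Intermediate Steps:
$O{\left(r,D \right)} = 21 - 8 D - 3 r$ ($O{\left(r,D \right)} = \left(- 3 r - 8 D\right) + 21 = \left(- 8 D - 3 r\right) + 21 = 21 - 8 D - 3 r$)
$C = - \frac{593}{301}$ ($C = 593 \left(- \frac{1}{301}\right) = - \frac{593}{301} \approx -1.9701$)
$R = -452$ ($R = \left(21 - 88 - 87\right) - 298 = -154 - 298 = -452$)
$\left(R + C\right)^{2} = \left(-452 - \frac{593}{301}\right)^{2} = \left(- \frac{136645}{301}\right)^{2} = \frac{18671856025}{90601}$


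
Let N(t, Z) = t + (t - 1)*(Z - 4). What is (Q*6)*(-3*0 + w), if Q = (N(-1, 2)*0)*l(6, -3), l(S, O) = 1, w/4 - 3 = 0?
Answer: 0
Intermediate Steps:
w = 12 (w = 12 + 4*0 = 12 + 0 = 12)
N(t, Z) = t + (-1 + t)*(-4 + Z)
Q = 0 (Q = ((4 - 1*2 - 3*(-1) + 2*(-1))*0)*1 = ((4 - 2 + 3 - 2)*0)*1 = (3*0)*1 = 0*1 = 0)
(Q*6)*(-3*0 + w) = (0*6)*(-3*0 + 12) = 0*(0 + 12) = 0*12 = 0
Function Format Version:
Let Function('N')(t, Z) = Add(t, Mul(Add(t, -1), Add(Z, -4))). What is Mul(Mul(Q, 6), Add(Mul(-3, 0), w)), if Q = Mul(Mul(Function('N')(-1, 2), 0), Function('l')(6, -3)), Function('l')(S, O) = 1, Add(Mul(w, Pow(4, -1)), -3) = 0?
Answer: 0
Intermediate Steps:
w = 12 (w = Add(12, Mul(4, 0)) = Add(12, 0) = 12)
Function('N')(t, Z) = Add(t, Mul(Add(-1, t), Add(-4, Z)))
Q = 0 (Q = Mul(Mul(Add(4, Mul(-1, 2), Mul(-3, -1), Mul(2, -1)), 0), 1) = Mul(Mul(Add(4, -2, 3, -2), 0), 1) = Mul(Mul(3, 0), 1) = Mul(0, 1) = 0)
Mul(Mul(Q, 6), Add(Mul(-3, 0), w)) = Mul(Mul(0, 6), Add(Mul(-3, 0), 12)) = Mul(0, Add(0, 12)) = Mul(0, 12) = 0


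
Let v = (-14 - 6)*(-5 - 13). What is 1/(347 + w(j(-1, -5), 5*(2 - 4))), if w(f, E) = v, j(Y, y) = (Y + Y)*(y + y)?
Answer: 1/707 ≈ 0.0014144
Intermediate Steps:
j(Y, y) = 4*Y*y (j(Y, y) = (2*Y)*(2*y) = 4*Y*y)
v = 360 (v = -20*(-18) = 360)
w(f, E) = 360
1/(347 + w(j(-1, -5), 5*(2 - 4))) = 1/(347 + 360) = 1/707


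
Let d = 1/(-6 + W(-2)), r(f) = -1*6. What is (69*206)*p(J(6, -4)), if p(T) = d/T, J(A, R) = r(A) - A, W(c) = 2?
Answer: 2369/8 ≈ 296.13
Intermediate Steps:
r(f) = -6
J(A, R) = -6 - A
d = -¼ (d = 1/(-6 + 2) = 1/(-4) = -¼ ≈ -0.25000)
p(T) = -1/(4*T)
(69*206)*p(J(6, -4)) = (69*206)*(-1/(4*(-6 - 1*6))) = 14214*(-1/(4*(-6 - 6))) = 14214*(-¼/(-12)) = 14214*(-¼*(-1/12)) = 14214*(1/48) = 2369/8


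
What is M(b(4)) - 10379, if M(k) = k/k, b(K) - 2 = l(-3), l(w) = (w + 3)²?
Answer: -10378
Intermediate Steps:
l(w) = (3 + w)²
b(K) = 2 (b(K) = 2 + (3 - 3)² = 2 + 0² = 2 + 0 = 2)
M(k) = 1
M(b(4)) - 10379 = 1 - 10379 = -10378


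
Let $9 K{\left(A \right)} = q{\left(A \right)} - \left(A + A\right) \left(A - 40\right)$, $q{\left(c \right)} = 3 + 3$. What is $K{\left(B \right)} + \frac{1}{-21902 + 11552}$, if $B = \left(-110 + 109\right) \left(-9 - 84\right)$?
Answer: $- \frac{11329801}{10350} \approx -1094.7$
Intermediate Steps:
$B = 93$ ($B = \left(-1\right) \left(-93\right) = 93$)
$q{\left(c \right)} = 6$
$K{\left(A \right)} = \frac{2}{3} - \frac{2 A \left(-40 + A\right)}{9}$ ($K{\left(A \right)} = \frac{6 - \left(A + A\right) \left(A - 40\right)}{9} = \frac{6 - 2 A \left(-40 + A\right)}{9} = \frac{2}{3} - \frac{2 A \left(-40 + A\right)}{9}$)
$K{\left(B \right)} + \frac{1}{-21902 + 11552} = \left(\frac{2}{3} - \frac{2 \cdot 93^{2}}{9} + \frac{80}{9} \cdot 93\right) + \frac{1}{-21902 + 11552} = \left(\frac{2}{3} - 1922 + \frac{2480}{3}\right) + \frac{1}{-10350} = \left(\frac{2}{3} - 1922 + \frac{2480}{3}\right) - \frac{1}{10350} = - \frac{3284}{3} - \frac{1}{10350} = - \frac{11329801}{10350}$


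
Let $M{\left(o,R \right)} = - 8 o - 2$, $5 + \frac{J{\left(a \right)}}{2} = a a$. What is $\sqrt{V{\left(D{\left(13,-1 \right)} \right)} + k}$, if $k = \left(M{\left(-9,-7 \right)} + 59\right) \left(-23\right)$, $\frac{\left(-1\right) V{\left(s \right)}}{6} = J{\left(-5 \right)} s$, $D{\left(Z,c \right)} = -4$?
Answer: $3 i \sqrt{223} \approx 44.8 i$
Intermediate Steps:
$J{\left(a \right)} = -10 + 2 a^{2}$ ($J{\left(a \right)} = -10 + 2 a a = -10 + 2 a^{2}$)
$M{\left(o,R \right)} = -2 - 8 o$
$V{\left(s \right)} = - 240 s$ ($V{\left(s \right)} = - 6 \left(-10 + 2 \left(-5\right)^{2}\right) s = - 6 \left(-10 + 2 \cdot 25\right) s = - 6 \left(-10 + 50\right) s = - 6 \cdot 40 s = - 240 s$)
$k = -2967$ ($k = \left(\left(-2 - -72\right) + 59\right) \left(-23\right) = \left(\left(-2 + 72\right) + 59\right) \left(-23\right) = \left(70 + 59\right) \left(-23\right) = 129 \left(-23\right) = -2967$)
$\sqrt{V{\left(D{\left(13,-1 \right)} \right)} + k} = \sqrt{\left(-240\right) \left(-4\right) - 2967} = \sqrt{960 - 2967} = \sqrt{-2007} = 3 i \sqrt{223}$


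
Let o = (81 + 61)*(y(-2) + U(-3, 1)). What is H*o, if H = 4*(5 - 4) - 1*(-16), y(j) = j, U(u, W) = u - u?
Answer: -5680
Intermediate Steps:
U(u, W) = 0
o = -284 (o = (81 + 61)*(-2 + 0) = 142*(-2) = -284)
H = 20 (H = 4*1 + 16 = 4 + 16 = 20)
H*o = 20*(-284) = -5680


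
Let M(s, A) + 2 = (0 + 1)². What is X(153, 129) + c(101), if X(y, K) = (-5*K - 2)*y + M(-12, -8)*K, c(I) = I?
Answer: -99019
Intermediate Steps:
M(s, A) = -1 (M(s, A) = -2 + (0 + 1)² = -2 + 1² = -2 + 1 = -1)
X(y, K) = -K + y*(-2 - 5*K) (X(y, K) = (-5*K - 2)*y - K = (-2 - 5*K)*y - K = y*(-2 - 5*K) - K = -K + y*(-2 - 5*K))
X(153, 129) + c(101) = (-1*129 - 2*153 - 5*129*153) + 101 = (-129 - 306 - 98685) + 101 = -99120 + 101 = -99019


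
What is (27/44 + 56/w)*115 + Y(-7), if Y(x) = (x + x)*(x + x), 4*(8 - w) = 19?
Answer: 1285917/572 ≈ 2248.1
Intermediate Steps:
w = 13/4 (w = 8 - ¼*19 = 8 - 19/4 = 13/4 ≈ 3.2500)
Y(x) = 4*x² (Y(x) = (2*x)*(2*x) = 4*x²)
(27/44 + 56/w)*115 + Y(-7) = (27/44 + 56/(13/4))*115 + 4*(-7)² = (27*(1/44) + 56*(4/13))*115 + 4*49 = (27/44 + 224/13)*115 + 196 = (10207/572)*115 + 196 = 1173805/572 + 196 = 1285917/572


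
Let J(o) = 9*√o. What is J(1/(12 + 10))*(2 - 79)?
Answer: -63*√22/2 ≈ -147.75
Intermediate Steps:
J(1/(12 + 10))*(2 - 79) = (9*√(1/(12 + 10)))*(2 - 79) = (9*√(1/22))*(-77) = (9*(√22/22))*(-77) = (9*√22/22)*(-77) = -63*√22/2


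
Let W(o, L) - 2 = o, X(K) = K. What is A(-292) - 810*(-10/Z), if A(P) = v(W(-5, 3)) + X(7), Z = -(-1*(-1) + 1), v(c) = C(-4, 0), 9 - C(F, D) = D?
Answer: -4034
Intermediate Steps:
C(F, D) = 9 - D
W(o, L) = 2 + o
v(c) = 9 (v(c) = 9 - 1*0 = 9 + 0 = 9)
Z = -2 (Z = -(1 + 1) = -1*2 = -2)
A(P) = 16 (A(P) = 9 + 7 = 16)
A(-292) - 810*(-10/Z) = 16 - 810*(-10/(-2)) = 16 - 810*(-10*(-1/2)) = 16 - 810*5 = 16 - 1*4050 = 16 - 4050 = -4034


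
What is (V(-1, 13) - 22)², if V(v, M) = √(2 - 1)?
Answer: 441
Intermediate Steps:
V(v, M) = 1 (V(v, M) = √1 = 1)
(V(-1, 13) - 22)² = (1 - 22)² = (-21)² = 441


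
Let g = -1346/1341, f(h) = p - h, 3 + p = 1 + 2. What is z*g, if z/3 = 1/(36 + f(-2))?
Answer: -673/8493 ≈ -0.079242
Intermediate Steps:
p = 0 (p = -3 + (1 + 2) = -3 + 3 = 0)
f(h) = -h (f(h) = 0 - h = -h)
g = -1346/1341 (g = -1346*1/1341 = -1346/1341 ≈ -1.0037)
z = 3/38 (z = 3/(36 - 1*(-2)) = 3/(36 + 2) = 3/38 ≈ 0.078947)
z*g = (3/38)*(-1346/1341) = -673/8493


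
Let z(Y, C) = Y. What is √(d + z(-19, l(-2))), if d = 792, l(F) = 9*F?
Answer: √773 ≈ 27.803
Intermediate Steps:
√(d + z(-19, l(-2))) = √(792 - 19) = √773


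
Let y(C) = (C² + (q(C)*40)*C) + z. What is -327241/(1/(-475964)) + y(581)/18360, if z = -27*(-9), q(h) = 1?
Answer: 26478339008423/170 ≈ 1.5575e+11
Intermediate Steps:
z = 243
y(C) = 243 + C² + 40*C (y(C) = (C² + (1*40)*C) + 243 = (C² + 40*C) + 243 = 243 + C² + 40*C)
-327241/(1/(-475964)) + y(581)/18360 = -327241/(1/(-475964)) + (243 + 581² + 40*581)/18360 = -327241/(-1/475964) + (243 + 337561 + 23240)*(1/18360) = -327241*(-475964) + 361044*(1/18360) = 155754935324 + 3343/170 = 26478339008423/170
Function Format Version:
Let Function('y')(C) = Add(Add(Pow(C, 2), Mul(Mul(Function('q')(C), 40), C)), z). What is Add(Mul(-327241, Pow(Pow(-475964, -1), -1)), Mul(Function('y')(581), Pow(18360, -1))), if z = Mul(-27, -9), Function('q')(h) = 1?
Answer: Rational(26478339008423, 170) ≈ 1.5575e+11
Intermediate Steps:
z = 243
Function('y')(C) = Add(243, Pow(C, 2), Mul(40, C)) (Function('y')(C) = Add(Add(Pow(C, 2), Mul(Mul(1, 40), C)), 243) = Add(Add(Pow(C, 2), Mul(40, C)), 243) = Add(243, Pow(C, 2), Mul(40, C)))
Add(Mul(-327241, Pow(Pow(-475964, -1), -1)), Mul(Function('y')(581), Pow(18360, -1))) = Add(Mul(-327241, Pow(Pow(-475964, -1), -1)), Mul(Add(243, Pow(581, 2), Mul(40, 581)), Pow(18360, -1))) = Add(Mul(-327241, Pow(Rational(-1, 475964), -1)), Mul(Add(243, 337561, 23240), Rational(1, 18360))) = Add(Mul(-327241, -475964), Mul(361044, Rational(1, 18360))) = Add(155754935324, Rational(3343, 170)) = Rational(26478339008423, 170)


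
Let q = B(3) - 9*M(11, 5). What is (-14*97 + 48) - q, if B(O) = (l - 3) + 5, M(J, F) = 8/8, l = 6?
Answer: -1309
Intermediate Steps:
M(J, F) = 1 (M(J, F) = 8*(1/8) = 1)
B(O) = 8 (B(O) = (6 - 3) + 5 = 3 + 5 = 8)
q = -1 (q = 8 - 9*1 = 8 - 9 = -1)
(-14*97 + 48) - q = (-14*97 + 48) - 1*(-1) = (-1358 + 48) + 1 = -1310 + 1 = -1309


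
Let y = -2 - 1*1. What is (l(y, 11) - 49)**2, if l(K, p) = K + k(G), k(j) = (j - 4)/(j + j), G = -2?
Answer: 10201/4 ≈ 2550.3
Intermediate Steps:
y = -3 (y = -2 - 1 = -3)
k(j) = (-4 + j)/(2*j) (k(j) = (-4 + j)/((2*j)) = (-4 + j)*(1/(2*j)) = (-4 + j)/(2*j))
l(K, p) = 3/2 + K (l(K, p) = K + (1/2)*(-4 - 2)/(-2) = K + (1/2)*(-1/2)*(-6) = K + 3/2 = 3/2 + K)
(l(y, 11) - 49)**2 = ((3/2 - 3) - 49)**2 = (-3/2 - 49)**2 = (-101/2)**2 = 10201/4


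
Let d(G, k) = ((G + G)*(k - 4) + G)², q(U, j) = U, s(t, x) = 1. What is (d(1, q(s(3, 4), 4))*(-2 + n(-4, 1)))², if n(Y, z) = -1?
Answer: 5625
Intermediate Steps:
d(G, k) = (G + 2*G*(-4 + k))² (d(G, k) = ((2*G)*(-4 + k) + G)² = (2*G*(-4 + k) + G)² = (G + 2*G*(-4 + k))²)
(d(1, q(s(3, 4), 4))*(-2 + n(-4, 1)))² = ((1²*(-7 + 2*1)²)*(-2 - 1))² = ((1*(-7 + 2)²)*(-3))² = ((1*(-5)²)*(-3))² = ((1*25)*(-3))² = (25*(-3))² = (-75)² = 5625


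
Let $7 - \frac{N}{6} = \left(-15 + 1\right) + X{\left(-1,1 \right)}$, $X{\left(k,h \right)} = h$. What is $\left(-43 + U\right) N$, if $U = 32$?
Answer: $-1320$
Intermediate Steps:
$N = 120$ ($N = 42 - 6 \left(\left(-15 + 1\right) + 1\right) = 42 - 6 \left(-14 + 1\right) = 42 - -78 = 42 + 78 = 120$)
$\left(-43 + U\right) N = \left(-43 + 32\right) 120 = \left(-11\right) 120 = -1320$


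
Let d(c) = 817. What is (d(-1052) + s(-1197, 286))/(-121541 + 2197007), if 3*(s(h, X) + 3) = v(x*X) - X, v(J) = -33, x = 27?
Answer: 2123/6226398 ≈ 0.00034097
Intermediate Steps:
s(h, X) = -14 - X/3 (s(h, X) = -3 + (-33 - X)/3 = -3 + (-11 - X/3) = -14 - X/3)
(d(-1052) + s(-1197, 286))/(-121541 + 2197007) = (817 + (-14 - ⅓*286))/(-121541 + 2197007) = (817 + (-14 - 286/3))/2075466 = (817 - 328/3)*(1/2075466) = (2123/3)*(1/2075466) = 2123/6226398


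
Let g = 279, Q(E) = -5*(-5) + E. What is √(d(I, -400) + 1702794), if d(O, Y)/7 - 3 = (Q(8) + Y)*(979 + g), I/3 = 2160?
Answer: I*√1528987 ≈ 1236.5*I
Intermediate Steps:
Q(E) = 25 + E
I = 6480 (I = 3*2160 = 6480)
d(O, Y) = 290619 + 8806*Y (d(O, Y) = 21 + 7*(((25 + 8) + Y)*(979 + 279)) = 21 + 7*((33 + Y)*1258) = 21 + 7*(41514 + 1258*Y) = 21 + (290598 + 8806*Y) = 290619 + 8806*Y)
√(d(I, -400) + 1702794) = √((290619 + 8806*(-400)) + 1702794) = √((290619 - 3522400) + 1702794) = √(-3231781 + 1702794) = √(-1528987) = I*√1528987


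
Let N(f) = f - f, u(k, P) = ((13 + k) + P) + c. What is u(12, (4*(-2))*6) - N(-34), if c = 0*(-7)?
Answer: -23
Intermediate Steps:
c = 0
u(k, P) = 13 + P + k (u(k, P) = ((13 + k) + P) + 0 = (13 + P + k) + 0 = 13 + P + k)
N(f) = 0
u(12, (4*(-2))*6) - N(-34) = (13 + (4*(-2))*6 + 12) - 1*0 = (13 - 8*6 + 12) + 0 = (13 - 48 + 12) + 0 = -23 + 0 = -23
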